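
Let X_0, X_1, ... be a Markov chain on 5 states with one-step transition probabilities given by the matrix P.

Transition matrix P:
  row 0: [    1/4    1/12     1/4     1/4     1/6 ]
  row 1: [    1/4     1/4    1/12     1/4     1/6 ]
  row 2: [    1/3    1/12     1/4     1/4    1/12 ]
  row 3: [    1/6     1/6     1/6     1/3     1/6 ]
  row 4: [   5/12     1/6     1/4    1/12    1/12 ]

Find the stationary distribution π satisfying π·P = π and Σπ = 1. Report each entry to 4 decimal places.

Balance equations π_j = Σ_i π_i·P[i][j]:
  π_0 = 1/4·π_0 + 1/4·π_1 + 1/3·π_2 + 1/6·π_3 + 5/12·π_4
  π_1 = 1/12·π_0 + 1/4·π_1 + 1/12·π_2 + 1/6·π_3 + 1/6·π_4
  π_2 = 1/4·π_0 + 1/12·π_1 + 1/4·π_2 + 1/6·π_3 + 1/4·π_4
  π_3 = 1/4·π_0 + 1/4·π_1 + 1/4·π_2 + 1/3·π_3 + 1/12·π_4
  normalize: π_0 + π_1 + π_2 + π_3 + π_4 = 1
Solving the linear system gives exactly π = [2313/8581, 1189/8581, 1770/8581, 2125/8581, 1184/8581].

π = [0.2695, 0.1386, 0.2063, 0.2476, 0.1380]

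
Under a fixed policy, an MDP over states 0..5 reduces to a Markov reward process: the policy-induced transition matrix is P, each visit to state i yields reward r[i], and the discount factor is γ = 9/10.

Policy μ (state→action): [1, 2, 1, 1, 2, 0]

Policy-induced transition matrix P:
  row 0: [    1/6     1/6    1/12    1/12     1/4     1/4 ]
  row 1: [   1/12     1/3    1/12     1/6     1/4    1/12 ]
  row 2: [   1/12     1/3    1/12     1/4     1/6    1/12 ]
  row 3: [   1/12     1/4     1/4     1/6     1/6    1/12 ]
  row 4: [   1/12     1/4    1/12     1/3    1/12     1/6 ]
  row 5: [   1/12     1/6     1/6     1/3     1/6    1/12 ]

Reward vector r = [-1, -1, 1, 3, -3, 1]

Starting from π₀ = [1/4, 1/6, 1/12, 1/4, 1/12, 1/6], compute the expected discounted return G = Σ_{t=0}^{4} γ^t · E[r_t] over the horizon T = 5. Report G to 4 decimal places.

t=0: π = [0.2500, 0.1667, 0.0833, 0.2500, 0.0833, 0.1667], E[r] = 0.3333, γ^t·E[r] = 0.333333, running G = 0.333333
t=1: π = [0.1042, 0.2361, 0.1389, 0.1944, 0.1944, 0.1319], E[r] = -0.0694, γ^t·E[r] = -0.062500, running G = 0.270833
t=2: π = [0.0920, 0.2616, 0.1267, 0.2240, 0.1788, 0.1169], E[r] = 0.0255, γ^t·E[r] = 0.020625, running G = 0.291458
t=3: π = [0.0910, 0.2649, 0.1304, 0.2188, 0.1812, 0.1136], E[r] = 0.0009, γ^t·E[r] = 0.000633, running G = 0.292091
t=4: π = [0.0909, 0.2659, 0.1293, 0.2191, 0.1812, 0.1136], E[r] = -0.0004, γ^t·E[r] = -0.000243, running G = 0.291849

G = 0.2918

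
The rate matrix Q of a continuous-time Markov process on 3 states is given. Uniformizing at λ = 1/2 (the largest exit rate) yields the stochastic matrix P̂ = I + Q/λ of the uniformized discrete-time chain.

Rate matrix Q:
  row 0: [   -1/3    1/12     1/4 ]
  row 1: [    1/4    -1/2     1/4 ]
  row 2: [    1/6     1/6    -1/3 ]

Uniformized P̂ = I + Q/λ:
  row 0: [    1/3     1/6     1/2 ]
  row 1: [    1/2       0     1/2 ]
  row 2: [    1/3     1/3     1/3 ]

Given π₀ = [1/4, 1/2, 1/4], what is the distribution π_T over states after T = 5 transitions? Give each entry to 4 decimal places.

t=0: π = [0.2500, 0.5000, 0.2500]
t=1: π = [0.4167, 0.1250, 0.4583]
t=2: π = [0.3542, 0.2222, 0.4236]
t=3: π = [0.3704, 0.2002, 0.4294]
t=4: π = [0.3667, 0.2049, 0.4284]
t=5: π = [0.3675, 0.2039, 0.4286]

π = [0.3675, 0.2039, 0.4286]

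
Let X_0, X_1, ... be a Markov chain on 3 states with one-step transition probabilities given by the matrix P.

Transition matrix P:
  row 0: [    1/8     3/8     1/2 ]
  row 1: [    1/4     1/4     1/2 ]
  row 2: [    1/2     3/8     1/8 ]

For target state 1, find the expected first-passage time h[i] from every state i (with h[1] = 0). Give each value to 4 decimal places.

h = [2.6667, 0.0000, 2.6667]

First-step conditioning: h[1] = 0; for i ≠ 1, h[i] = 1 + Σ_k P[i][k]·h[k].
  h[0] = 1 + 1/8·h[0] + 1/2·h[2]
  h[2] = 1 + 1/2·h[0] + 1/8·h[2]
Solving the 2×2 linear system over states ≠ 1 gives exactly h = [8/3, 0, 8/3] (h[1] = 0 is the target).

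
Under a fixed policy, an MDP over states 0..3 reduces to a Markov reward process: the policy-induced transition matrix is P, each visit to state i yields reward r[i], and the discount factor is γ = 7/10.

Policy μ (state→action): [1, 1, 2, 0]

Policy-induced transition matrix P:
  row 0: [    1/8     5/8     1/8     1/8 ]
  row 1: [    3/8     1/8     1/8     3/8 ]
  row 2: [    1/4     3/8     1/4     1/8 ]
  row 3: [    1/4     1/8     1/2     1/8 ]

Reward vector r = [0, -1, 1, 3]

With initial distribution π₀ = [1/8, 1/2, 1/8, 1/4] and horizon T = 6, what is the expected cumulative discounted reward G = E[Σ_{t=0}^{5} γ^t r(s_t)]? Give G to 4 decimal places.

G = 1.5339

t=0: π = [0.1250, 0.5000, 0.1250, 0.2500], E[r] = 0.3750, γ^t·E[r] = 0.375000, running G = 0.375000
t=1: π = [0.2969, 0.2188, 0.2344, 0.2500], E[r] = 0.7656, γ^t·E[r] = 0.535938, running G = 0.910938
t=2: π = [0.2402, 0.3320, 0.2480, 0.1797], E[r] = 0.4551, γ^t·E[r] = 0.222988, running G = 1.133926
t=3: π = [0.2615, 0.3071, 0.2234, 0.2080], E[r] = 0.5403, γ^t·E[r] = 0.185317, running G = 1.319243
t=4: π = [0.2557, 0.3116, 0.2309, 0.2018], E[r] = 0.5247, γ^t·E[r] = 0.125978, running G = 1.445221
t=5: π = [0.2570, 0.3106, 0.2295, 0.2029], E[r] = 0.5276, γ^t·E[r] = 0.088680, running G = 1.533901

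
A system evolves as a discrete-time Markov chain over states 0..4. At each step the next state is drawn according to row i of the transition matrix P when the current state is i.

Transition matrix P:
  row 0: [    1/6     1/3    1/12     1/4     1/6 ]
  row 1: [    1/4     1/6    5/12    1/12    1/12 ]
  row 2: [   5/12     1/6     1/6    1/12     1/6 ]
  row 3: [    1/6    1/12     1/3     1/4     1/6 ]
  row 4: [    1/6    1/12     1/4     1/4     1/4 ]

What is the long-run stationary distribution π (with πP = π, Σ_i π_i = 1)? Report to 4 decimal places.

Balance equations π_j = Σ_i π_i·P[i][j]:
  π_0 = 1/6·π_0 + 1/4·π_1 + 5/12·π_2 + 1/6·π_3 + 1/6·π_4
  π_1 = 1/3·π_0 + 1/6·π_1 + 1/6·π_2 + 1/12·π_3 + 1/12·π_4
  π_2 = 1/12·π_0 + 5/12·π_1 + 1/6·π_2 + 1/3·π_3 + 1/4·π_4
  π_3 = 1/4·π_0 + 1/12·π_1 + 1/12·π_2 + 1/4·π_3 + 1/4·π_4
  normalize: π_0 + π_1 + π_2 + π_3 + π_4 = 1
Solving the linear system gives exactly π = [2491/10368, 1229/6912, 1625/6912, 3757/20736, 1145/6912].

π = [0.2403, 0.1778, 0.2351, 0.1812, 0.1657]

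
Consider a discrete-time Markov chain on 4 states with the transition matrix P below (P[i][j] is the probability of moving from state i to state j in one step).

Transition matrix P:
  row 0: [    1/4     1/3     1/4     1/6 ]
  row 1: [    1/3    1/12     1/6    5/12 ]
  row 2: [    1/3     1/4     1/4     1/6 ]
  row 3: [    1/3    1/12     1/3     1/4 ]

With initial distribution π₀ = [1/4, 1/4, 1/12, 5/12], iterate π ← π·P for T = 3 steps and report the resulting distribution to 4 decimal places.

t=0: π = [0.2500, 0.2500, 0.0833, 0.4167]
t=1: π = [0.3125, 0.1597, 0.2639, 0.2639]
t=2: π = [0.3073, 0.2054, 0.2587, 0.2286]
t=3: π = [0.3077, 0.2033, 0.2519, 0.2371]

π = [0.3077, 0.2033, 0.2519, 0.2371]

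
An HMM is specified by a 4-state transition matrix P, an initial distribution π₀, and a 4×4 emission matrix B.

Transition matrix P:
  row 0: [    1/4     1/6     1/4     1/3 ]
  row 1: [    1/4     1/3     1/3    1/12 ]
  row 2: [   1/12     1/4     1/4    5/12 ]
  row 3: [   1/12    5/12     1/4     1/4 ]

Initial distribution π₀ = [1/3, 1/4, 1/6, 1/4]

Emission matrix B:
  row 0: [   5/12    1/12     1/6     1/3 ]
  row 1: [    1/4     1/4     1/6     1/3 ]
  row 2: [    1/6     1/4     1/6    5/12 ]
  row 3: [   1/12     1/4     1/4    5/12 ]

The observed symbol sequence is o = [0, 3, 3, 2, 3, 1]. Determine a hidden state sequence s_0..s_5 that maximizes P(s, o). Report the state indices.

t=0: δ = [1.389e-01, 6.250e-02, 2.778e-02, 2.083e-02]  (obs o_0=0)
t=1: δ = [1.157e-02, 7.716e-03, 1.447e-02, 1.929e-02]  ψ = [0, 0, 0, 0]  (obs o_1=3)
t=2: δ = [9.645e-04, 2.679e-03, 2.009e-03, 2.512e-03]  ψ = [0, 3, 3, 2]  (obs o_2=3)
t=3: δ = [1.116e-04, 1.744e-04, 1.488e-04, 2.093e-04]  ψ = [1, 3, 1, 2]  (obs o_3=2)
t=4: δ = [1.454e-05, 2.907e-05, 2.423e-05, 2.584e-05]  ψ = [1, 3, 1, 2]  (obs o_4=3)
t=5: δ = [6.056e-07, 2.692e-06, 2.423e-06, 2.524e-06]  ψ = [1, 3, 1, 2]  (obs o_5=1)
backtrack: best end state = 1; path = [0, 3, 1, 2, 3, 1]

path = [0, 3, 1, 2, 3, 1]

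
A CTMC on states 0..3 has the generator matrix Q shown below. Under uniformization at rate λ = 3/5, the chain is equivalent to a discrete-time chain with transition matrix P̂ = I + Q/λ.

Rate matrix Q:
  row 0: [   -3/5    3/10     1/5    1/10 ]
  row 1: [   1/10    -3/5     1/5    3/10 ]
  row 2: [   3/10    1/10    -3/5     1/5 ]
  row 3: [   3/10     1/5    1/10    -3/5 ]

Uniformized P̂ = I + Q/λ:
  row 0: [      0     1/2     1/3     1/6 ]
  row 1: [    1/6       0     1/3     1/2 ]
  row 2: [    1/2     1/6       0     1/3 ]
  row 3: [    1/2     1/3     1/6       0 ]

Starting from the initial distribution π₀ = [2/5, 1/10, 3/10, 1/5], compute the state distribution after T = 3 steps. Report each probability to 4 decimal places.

t=0: π = [0.4000, 0.1000, 0.3000, 0.2000]
t=1: π = [0.2667, 0.3167, 0.2000, 0.2167]
t=2: π = [0.2611, 0.2389, 0.2306, 0.2694]
t=3: π = [0.2898, 0.2588, 0.2116, 0.2398]

π = [0.2898, 0.2588, 0.2116, 0.2398]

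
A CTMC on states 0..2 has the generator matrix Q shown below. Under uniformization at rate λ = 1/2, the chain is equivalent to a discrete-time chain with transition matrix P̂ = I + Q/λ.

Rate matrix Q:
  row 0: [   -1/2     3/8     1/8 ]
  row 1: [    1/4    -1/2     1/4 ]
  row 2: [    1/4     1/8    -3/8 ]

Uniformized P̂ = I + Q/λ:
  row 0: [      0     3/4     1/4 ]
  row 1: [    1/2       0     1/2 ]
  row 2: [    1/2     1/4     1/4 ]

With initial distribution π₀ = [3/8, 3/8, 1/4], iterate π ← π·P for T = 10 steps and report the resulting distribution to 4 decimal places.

t=0: π = [0.3750, 0.3750, 0.2500]
t=1: π = [0.3125, 0.3438, 0.3438]
t=2: π = [0.3438, 0.3203, 0.3359]
t=3: π = [0.3281, 0.3418, 0.3301]
t=4: π = [0.3359, 0.3286, 0.3354]
t=5: π = [0.3320, 0.3358, 0.3322]
t=6: π = [0.3340, 0.3321, 0.3340]
t=7: π = [0.3330, 0.3340, 0.3330]
t=8: π = [0.3335, 0.3330, 0.3335]
t=9: π = [0.3333, 0.3335, 0.3333]
t=10: π = [0.3334, 0.3333, 0.3334]

π = [0.3334, 0.3333, 0.3334]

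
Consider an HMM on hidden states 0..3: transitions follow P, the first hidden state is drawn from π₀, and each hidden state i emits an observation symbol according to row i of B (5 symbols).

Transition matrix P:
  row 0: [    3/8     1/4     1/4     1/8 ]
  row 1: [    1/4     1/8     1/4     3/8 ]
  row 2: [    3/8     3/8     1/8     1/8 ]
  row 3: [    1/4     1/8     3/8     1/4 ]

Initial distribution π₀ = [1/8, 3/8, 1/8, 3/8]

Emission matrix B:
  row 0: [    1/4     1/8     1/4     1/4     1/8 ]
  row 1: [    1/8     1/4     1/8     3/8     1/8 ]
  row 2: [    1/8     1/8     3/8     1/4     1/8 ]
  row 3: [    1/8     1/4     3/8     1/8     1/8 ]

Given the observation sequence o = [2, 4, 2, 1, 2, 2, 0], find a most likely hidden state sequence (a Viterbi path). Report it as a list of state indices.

t=0: δ = [3.125e-02, 4.688e-02, 4.688e-02, 1.406e-01]  (obs o_0=2)
t=1: δ = [4.395e-03, 2.197e-03, 6.592e-03, 4.395e-03]  ψ = [3, 2, 3, 3]  (obs o_1=4)
t=2: δ = [6.180e-04, 3.090e-04, 6.180e-04, 4.120e-04]  ψ = [2, 2, 3, 3]  (obs o_2=2)
t=3: δ = [2.897e-05, 5.794e-05, 1.931e-05, 2.897e-05]  ψ = [0, 2, 0, 1]  (obs o_3=1)
t=4: δ = [3.621e-06, 9.052e-07, 5.431e-06, 8.147e-06]  ψ = [1, 0, 1, 1]  (obs o_4=2)
t=5: δ = [5.092e-07, 2.546e-07, 1.146e-06, 7.638e-07]  ψ = [2, 2, 3, 3]  (obs o_5=2)
t=6: δ = [1.074e-07, 5.370e-08, 3.580e-08, 2.387e-08]  ψ = [2, 2, 3, 3]  (obs o_6=0)
backtrack: best end state = 0; path = [3, 3, 2, 1, 3, 2, 0]

path = [3, 3, 2, 1, 3, 2, 0]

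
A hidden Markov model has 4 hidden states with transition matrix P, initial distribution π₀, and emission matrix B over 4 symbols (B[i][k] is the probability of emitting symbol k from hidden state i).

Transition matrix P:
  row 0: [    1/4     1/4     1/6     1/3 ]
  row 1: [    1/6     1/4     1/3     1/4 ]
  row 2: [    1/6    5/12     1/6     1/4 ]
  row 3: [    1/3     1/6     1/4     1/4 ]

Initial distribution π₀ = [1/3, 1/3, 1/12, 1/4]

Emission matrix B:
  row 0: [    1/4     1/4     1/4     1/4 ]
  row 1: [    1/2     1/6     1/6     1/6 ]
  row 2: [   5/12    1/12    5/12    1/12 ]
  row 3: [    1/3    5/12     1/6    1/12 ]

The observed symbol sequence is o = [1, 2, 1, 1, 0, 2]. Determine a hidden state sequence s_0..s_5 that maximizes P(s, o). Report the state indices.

path = [3, 0, 3, 0, 1, 2]

t=0: δ = [8.333e-02, 5.556e-02, 6.944e-03, 1.042e-01]  (obs o_0=1)
t=1: δ = [8.681e-03, 3.472e-03, 1.085e-02, 4.630e-03]  ψ = [3, 0, 3, 0]  (obs o_1=2)
t=2: δ = [5.425e-04, 7.535e-04, 1.507e-04, 1.206e-03]  ψ = [0, 2, 2, 0]  (obs o_2=1)
t=3: δ = [1.005e-04, 3.349e-05, 2.512e-05, 1.256e-04]  ψ = [3, 3, 3, 3]  (obs o_3=1)
t=4: δ = [1.047e-05, 1.256e-05, 1.308e-05, 1.116e-05]  ψ = [3, 0, 3, 0]  (obs o_4=0)
t=5: δ = [9.303e-07, 9.085e-07, 1.744e-06, 5.814e-07]  ψ = [3, 2, 1, 0]  (obs o_5=2)
backtrack: best end state = 2; path = [3, 0, 3, 0, 1, 2]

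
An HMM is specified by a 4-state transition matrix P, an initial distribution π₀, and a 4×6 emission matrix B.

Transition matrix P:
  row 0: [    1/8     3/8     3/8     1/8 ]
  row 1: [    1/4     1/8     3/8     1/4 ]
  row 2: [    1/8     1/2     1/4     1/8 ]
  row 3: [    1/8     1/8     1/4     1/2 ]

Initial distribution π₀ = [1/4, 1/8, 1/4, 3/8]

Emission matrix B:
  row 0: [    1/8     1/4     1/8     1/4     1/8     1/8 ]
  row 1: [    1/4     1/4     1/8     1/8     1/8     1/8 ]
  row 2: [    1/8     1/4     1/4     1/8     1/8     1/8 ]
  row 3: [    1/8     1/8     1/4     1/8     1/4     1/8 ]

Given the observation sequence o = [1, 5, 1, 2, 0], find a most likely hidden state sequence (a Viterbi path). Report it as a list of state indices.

t=0: δ = [6.250e-02, 3.125e-02, 6.250e-02, 4.688e-02]  (obs o_0=1)
t=1: δ = [9.766e-04, 3.906e-03, 2.930e-03, 2.930e-03]  ψ = [0, 2, 0, 3]  (obs o_1=5)
t=2: δ = [2.441e-04, 3.662e-04, 3.662e-04, 1.831e-04]  ψ = [1, 2, 1, 3]  (obs o_2=1)
t=3: δ = [1.144e-05, 2.289e-05, 3.433e-05, 2.289e-05]  ψ = [1, 2, 1, 1]  (obs o_3=2)
t=4: δ = [7.153e-07, 4.292e-06, 1.073e-06, 1.431e-06]  ψ = [1, 2, 1, 3]  (obs o_4=0)
backtrack: best end state = 1; path = [0, 2, 1, 2, 1]

path = [0, 2, 1, 2, 1]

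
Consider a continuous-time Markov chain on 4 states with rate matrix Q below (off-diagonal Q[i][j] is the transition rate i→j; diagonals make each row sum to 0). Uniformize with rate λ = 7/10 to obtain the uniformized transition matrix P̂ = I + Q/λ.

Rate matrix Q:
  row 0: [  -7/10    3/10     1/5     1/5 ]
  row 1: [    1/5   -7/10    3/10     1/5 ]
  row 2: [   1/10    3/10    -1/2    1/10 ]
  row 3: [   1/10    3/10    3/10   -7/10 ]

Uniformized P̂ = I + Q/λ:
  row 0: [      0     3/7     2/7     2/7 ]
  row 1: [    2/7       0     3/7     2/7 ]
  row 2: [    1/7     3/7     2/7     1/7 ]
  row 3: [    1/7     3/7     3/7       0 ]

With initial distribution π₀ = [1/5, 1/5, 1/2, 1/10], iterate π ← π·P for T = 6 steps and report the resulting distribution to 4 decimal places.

π = [0.1628, 0.2994, 0.3548, 0.1830]

t=0: π = [0.2000, 0.2000, 0.5000, 0.1000]
t=1: π = [0.1429, 0.3429, 0.3286, 0.1857]
t=2: π = [0.1714, 0.2816, 0.3612, 0.1857]
t=3: π = [0.1586, 0.3079, 0.3525, 0.1810]
t=4: π = [0.1642, 0.2966, 0.3556, 0.1836]
t=5: π = [0.1618, 0.3014, 0.3543, 0.1825]
t=6: π = [0.1628, 0.2994, 0.3548, 0.1830]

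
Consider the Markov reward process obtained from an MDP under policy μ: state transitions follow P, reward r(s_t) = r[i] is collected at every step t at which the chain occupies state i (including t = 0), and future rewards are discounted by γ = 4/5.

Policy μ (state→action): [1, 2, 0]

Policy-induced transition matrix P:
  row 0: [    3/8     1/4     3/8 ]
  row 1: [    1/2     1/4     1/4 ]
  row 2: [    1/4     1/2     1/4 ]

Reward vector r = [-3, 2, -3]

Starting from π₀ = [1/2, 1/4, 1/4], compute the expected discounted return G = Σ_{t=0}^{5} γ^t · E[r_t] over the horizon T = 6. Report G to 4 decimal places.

t=0: π = [0.5000, 0.2500, 0.2500], E[r] = -1.7500, γ^t·E[r] = -1.750000, running G = -1.750000
t=1: π = [0.3750, 0.3125, 0.3125], E[r] = -1.4375, γ^t·E[r] = -1.150000, running G = -2.900000
t=2: π = [0.3750, 0.3281, 0.2969], E[r] = -1.3594, γ^t·E[r] = -0.870000, running G = -3.770000
t=3: π = [0.3789, 0.3242, 0.2969], E[r] = -1.3789, γ^t·E[r] = -0.706000, running G = -4.476000
t=4: π = [0.3784, 0.3242, 0.2974], E[r] = -1.3789, γ^t·E[r] = -0.564800, running G = -5.040800
t=5: π = [0.3784, 0.3243, 0.2973], E[r] = -1.3783, γ^t·E[r] = -0.451640, running G = -5.492440

G = -5.4924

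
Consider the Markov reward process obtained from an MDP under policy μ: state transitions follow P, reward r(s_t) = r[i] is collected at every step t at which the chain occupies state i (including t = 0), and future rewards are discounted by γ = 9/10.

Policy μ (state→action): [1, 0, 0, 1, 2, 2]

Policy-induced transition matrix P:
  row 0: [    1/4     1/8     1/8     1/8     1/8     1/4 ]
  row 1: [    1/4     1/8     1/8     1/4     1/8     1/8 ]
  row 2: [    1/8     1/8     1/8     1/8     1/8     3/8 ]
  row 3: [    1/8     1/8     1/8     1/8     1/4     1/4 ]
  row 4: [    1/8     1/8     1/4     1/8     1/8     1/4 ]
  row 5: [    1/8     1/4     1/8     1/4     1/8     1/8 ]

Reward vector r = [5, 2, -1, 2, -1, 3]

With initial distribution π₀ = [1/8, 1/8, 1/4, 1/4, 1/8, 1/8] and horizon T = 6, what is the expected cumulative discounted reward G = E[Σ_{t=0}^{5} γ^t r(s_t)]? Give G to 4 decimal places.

t=0: π = [0.1250, 0.1250, 0.2500, 0.2500, 0.1250, 0.1250], E[r] = 1.3750, γ^t·E[r] = 1.375000, running G = 1.375000
t=1: π = [0.1563, 0.1406, 0.1406, 0.1563, 0.1563, 0.2500], E[r] = 1.8281, γ^t·E[r] = 1.645313, running G = 3.020313
t=2: π = [0.1621, 0.1563, 0.1445, 0.1738, 0.1445, 0.2188], E[r] = 1.8379, γ^t·E[r] = 1.488691, running G = 4.509004
t=3: π = [0.1648, 0.1523, 0.1431, 0.1719, 0.1467, 0.2212], E[r] = 1.8462, γ^t·E[r] = 1.345874, running G = 5.854877
t=4: π = [0.1646, 0.1526, 0.1433, 0.1717, 0.1465, 0.2212], E[r] = 1.8456, γ^t·E[r] = 1.210926, running G = 7.065803
t=5: π = [0.1647, 0.1526, 0.1433, 0.1717, 0.1465, 0.2212], E[r] = 1.8459, γ^t·E[r] = 1.089959, running G = 8.155763

G = 8.1558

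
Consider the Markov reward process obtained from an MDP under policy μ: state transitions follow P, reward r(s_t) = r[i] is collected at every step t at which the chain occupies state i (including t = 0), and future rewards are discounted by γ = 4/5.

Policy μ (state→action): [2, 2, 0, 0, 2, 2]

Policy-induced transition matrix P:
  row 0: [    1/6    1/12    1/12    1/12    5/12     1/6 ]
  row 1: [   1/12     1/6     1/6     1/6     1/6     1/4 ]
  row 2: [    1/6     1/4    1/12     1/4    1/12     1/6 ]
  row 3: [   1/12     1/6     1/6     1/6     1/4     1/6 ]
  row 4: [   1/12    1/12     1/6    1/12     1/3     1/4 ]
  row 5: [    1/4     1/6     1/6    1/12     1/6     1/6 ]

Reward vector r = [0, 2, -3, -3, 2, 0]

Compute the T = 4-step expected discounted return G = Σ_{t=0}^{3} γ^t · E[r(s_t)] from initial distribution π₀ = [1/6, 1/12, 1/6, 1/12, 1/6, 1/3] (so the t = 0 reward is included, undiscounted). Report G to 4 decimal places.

t=0: π = [0.1667, 0.0833, 0.1667, 0.0833, 0.1667, 0.3333], E[r] = -0.2500, γ^t·E[r] = -0.250000, running G = -0.250000
t=1: π = [0.1667, 0.1528, 0.1389, 0.1250, 0.2292, 0.1875], E[r] = -0.0278, γ^t·E[r] = -0.022222, running G = -0.272222
t=2: π = [0.1400, 0.1453, 0.1412, 0.1296, 0.2454, 0.1985], E[r] = -0.0313, γ^t·E[r] = -0.020000, running G = -0.292222
t=3: π = [0.1399, 0.1463, 0.1432, 0.1298, 0.2416, 0.1992], E[r] = -0.0432, γ^t·E[r] = -0.022099, running G = -0.314321

G = -0.3143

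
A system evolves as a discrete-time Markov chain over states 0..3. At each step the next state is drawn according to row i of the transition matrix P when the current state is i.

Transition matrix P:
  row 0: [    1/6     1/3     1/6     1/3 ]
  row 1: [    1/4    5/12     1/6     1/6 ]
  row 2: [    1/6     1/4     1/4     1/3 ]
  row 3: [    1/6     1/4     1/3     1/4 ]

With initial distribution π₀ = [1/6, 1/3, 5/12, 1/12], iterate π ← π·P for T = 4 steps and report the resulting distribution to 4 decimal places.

π = [0.1933, 0.3193, 0.2288, 0.2586]

t=0: π = [0.1667, 0.3333, 0.4167, 0.0833]
t=1: π = [0.1944, 0.3194, 0.2153, 0.2708]
t=2: π = [0.1933, 0.3194, 0.2297, 0.2575]
t=3: π = [0.1933, 0.3193, 0.2287, 0.2586]
t=4: π = [0.1933, 0.3193, 0.2288, 0.2586]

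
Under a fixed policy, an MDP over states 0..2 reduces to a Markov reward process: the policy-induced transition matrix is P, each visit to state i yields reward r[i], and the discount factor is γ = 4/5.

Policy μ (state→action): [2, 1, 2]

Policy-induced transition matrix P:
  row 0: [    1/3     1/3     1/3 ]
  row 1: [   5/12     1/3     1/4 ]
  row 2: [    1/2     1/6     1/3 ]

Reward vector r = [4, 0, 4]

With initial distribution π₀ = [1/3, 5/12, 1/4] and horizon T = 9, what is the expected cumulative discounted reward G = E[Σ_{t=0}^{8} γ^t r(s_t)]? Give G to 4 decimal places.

t=0: π = [0.3333, 0.4167, 0.2500], E[r] = 2.3333, γ^t·E[r] = 2.333333, running G = 2.333333
t=1: π = [0.4097, 0.2917, 0.2986], E[r] = 2.8333, γ^t·E[r] = 2.266667, running G = 4.600000
t=2: π = [0.4074, 0.2836, 0.3090], E[r] = 2.8657, γ^t·E[r] = 1.834074, running G = 6.434074
t=3: π = [0.4085, 0.2818, 0.3097], E[r] = 2.8727, γ^t·E[r] = 1.470815, running G = 7.904889
t=4: π = [0.4084, 0.2817, 0.3098], E[r] = 2.8731, γ^t·E[r] = 1.176836, running G = 9.081725
t=5: π = [0.4085, 0.2817, 0.3099], E[r] = 2.8732, γ^t·E[r] = 0.941501, running G = 10.023226
t=6: π = [0.4085, 0.2817, 0.3099], E[r] = 2.8732, γ^t·E[r] = 0.753202, running G = 10.776428
t=7: π = [0.4085, 0.2817, 0.3099], E[r] = 2.8732, γ^t·E[r] = 0.602562, running G = 11.378990
t=8: π = [0.4085, 0.2817, 0.3099], E[r] = 2.8732, γ^t·E[r] = 0.482050, running G = 11.861039

G = 11.8610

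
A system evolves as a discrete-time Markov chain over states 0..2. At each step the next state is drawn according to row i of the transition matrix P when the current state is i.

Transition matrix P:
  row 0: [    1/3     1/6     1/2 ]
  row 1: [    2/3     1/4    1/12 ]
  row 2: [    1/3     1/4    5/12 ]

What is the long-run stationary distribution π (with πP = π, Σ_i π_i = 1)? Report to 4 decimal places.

Balance equations π_j = Σ_i π_i·P[i][j]:
  π_0 = 1/3·π_0 + 2/3·π_1 + 1/3·π_2
  π_1 = 1/6·π_0 + 1/4·π_1 + 1/4·π_2
  normalize: π_0 + π_1 + π_2 = 1
Solving the linear system gives exactly π = [15/37, 8/37, 14/37].

π = [0.4054, 0.2162, 0.3784]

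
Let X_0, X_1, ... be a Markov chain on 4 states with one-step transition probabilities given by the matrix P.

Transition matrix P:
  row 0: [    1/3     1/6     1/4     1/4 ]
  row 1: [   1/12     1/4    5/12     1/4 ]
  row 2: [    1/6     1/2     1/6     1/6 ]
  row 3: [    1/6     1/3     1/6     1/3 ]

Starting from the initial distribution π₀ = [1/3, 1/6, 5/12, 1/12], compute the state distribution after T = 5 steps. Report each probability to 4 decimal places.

t=0: π = [0.3333, 0.1667, 0.4167, 0.0833]
t=1: π = [0.2083, 0.3333, 0.2361, 0.2222]
t=2: π = [0.1736, 0.3102, 0.2674, 0.2488]
t=3: π = [0.1698, 0.3231, 0.2587, 0.2485]
t=4: π = [0.1680, 0.3212, 0.2616, 0.2491]
t=5: π = [0.1679, 0.3222, 0.2610, 0.2490]

π = [0.1679, 0.3222, 0.2610, 0.2490]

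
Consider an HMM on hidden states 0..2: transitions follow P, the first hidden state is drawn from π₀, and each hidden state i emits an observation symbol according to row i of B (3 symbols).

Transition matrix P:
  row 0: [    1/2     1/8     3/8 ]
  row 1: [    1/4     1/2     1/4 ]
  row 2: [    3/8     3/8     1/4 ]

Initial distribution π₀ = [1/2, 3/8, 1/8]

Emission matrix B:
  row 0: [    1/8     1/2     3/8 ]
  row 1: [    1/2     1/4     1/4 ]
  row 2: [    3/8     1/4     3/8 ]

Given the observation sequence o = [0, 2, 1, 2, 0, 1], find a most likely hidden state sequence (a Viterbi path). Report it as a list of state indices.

t=0: δ = [6.250e-02, 1.875e-01, 4.688e-02]  (obs o_0=0)
t=1: δ = [1.758e-02, 2.344e-02, 1.758e-02]  ψ = [1, 1, 1]  (obs o_1=2)
t=2: δ = [4.395e-03, 2.930e-03, 1.648e-03]  ψ = [0, 1, 0]  (obs o_2=1)
t=3: δ = [8.240e-04, 3.662e-04, 6.180e-04]  ψ = [0, 1, 0]  (obs o_3=2)
t=4: δ = [5.150e-05, 1.159e-04, 1.159e-04]  ψ = [0, 2, 0]  (obs o_4=0)
t=5: δ = [2.173e-05, 1.448e-05, 7.242e-06]  ψ = [2, 1, 1]  (obs o_5=1)
backtrack: best end state = 0; path = [1, 0, 0, 0, 2, 0]

path = [1, 0, 0, 0, 2, 0]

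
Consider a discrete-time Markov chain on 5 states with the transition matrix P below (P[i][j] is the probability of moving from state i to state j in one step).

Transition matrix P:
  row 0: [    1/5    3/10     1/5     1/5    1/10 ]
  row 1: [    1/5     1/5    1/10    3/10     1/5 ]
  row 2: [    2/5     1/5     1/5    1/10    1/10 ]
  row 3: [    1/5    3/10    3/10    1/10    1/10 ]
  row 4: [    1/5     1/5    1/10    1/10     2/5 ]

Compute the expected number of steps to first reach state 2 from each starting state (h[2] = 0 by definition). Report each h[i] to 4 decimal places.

First-step conditioning: h[2] = 0; for i ≠ 2, h[i] = 1 + Σ_k P[i][k]·h[k].
  h[0] = 1 + 1/5·h[0] + 3/10·h[1] + 1/5·h[3] + 1/10·h[4]
  h[1] = 1 + 1/5·h[0] + 1/5·h[1] + 3/10·h[3] + 1/5·h[4]
  h[3] = 1 + 1/5·h[0] + 3/10·h[1] + 1/10·h[3] + 1/10·h[4]
  h[4] = 1 + 1/5·h[0] + 1/5·h[1] + 1/10·h[3] + 2/5·h[4]
Solving the 4×4 linear system over states ≠ 2 gives exactly h = [2145/376, 25/4, 0, 975/188, 1225/188] (h[2] = 0 is the target).

h = [5.7048, 6.2500, 0.0000, 5.1862, 6.5160]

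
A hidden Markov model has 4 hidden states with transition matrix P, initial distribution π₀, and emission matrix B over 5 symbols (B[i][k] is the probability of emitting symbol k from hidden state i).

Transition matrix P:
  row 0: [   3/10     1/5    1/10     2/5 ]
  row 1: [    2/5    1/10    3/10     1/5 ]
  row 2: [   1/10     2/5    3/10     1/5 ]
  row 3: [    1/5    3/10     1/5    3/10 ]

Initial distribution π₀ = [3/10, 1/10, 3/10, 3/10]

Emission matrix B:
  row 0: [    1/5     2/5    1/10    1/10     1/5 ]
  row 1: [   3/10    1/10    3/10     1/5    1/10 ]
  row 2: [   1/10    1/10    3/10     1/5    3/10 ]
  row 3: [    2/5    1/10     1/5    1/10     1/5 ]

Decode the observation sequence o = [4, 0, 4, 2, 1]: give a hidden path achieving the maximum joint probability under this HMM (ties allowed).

path = [2, 1, 2, 1, 0]

t=0: δ = [6.000e-02, 1.000e-02, 9.000e-02, 6.000e-02]  (obs o_0=4)
t=1: δ = [3.600e-03, 1.080e-02, 2.700e-03, 9.600e-03]  ψ = [0, 2, 2, 0]  (obs o_1=0)
t=2: δ = [8.640e-04, 2.880e-04, 9.720e-04, 5.760e-04]  ψ = [1, 3, 1, 3]  (obs o_2=4)
t=3: δ = [2.592e-05, 1.166e-04, 8.748e-05, 6.912e-05]  ψ = [0, 2, 2, 0]  (obs o_3=2)
t=4: δ = [1.866e-05, 3.499e-06, 3.499e-06, 2.333e-06]  ψ = [1, 2, 1, 1]  (obs o_4=1)
backtrack: best end state = 0; path = [2, 1, 2, 1, 0]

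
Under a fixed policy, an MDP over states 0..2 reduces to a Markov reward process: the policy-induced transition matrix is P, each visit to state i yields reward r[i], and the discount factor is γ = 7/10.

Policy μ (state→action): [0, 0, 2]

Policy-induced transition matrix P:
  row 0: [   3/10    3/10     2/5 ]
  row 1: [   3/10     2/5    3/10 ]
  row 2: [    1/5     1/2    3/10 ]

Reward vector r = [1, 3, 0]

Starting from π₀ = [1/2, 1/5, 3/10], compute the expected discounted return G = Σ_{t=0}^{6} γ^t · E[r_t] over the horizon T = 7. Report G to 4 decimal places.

t=0: π = [0.5000, 0.2000, 0.3000], E[r] = 1.1000, γ^t·E[r] = 1.100000, running G = 1.100000
t=1: π = [0.2700, 0.3800, 0.3500], E[r] = 1.4100, γ^t·E[r] = 0.987000, running G = 2.087000
t=2: π = [0.2650, 0.4080, 0.3270], E[r] = 1.4890, γ^t·E[r] = 0.729610, running G = 2.816610
t=3: π = [0.2673, 0.4062, 0.3265], E[r] = 1.4859, γ^t·E[r] = 0.509664, running G = 3.326274
t=4: π = [0.2674, 0.4059, 0.3267], E[r] = 1.4851, γ^t·E[r] = 0.356575, running G = 3.682849
t=5: π = [0.2673, 0.4059, 0.3267], E[r] = 1.4851, γ^t·E[r] = 0.249608, running G = 3.932456
t=6: π = [0.2673, 0.4059, 0.3267], E[r] = 1.4851, γ^t·E[r] = 0.174726, running G = 4.107183

G = 4.1072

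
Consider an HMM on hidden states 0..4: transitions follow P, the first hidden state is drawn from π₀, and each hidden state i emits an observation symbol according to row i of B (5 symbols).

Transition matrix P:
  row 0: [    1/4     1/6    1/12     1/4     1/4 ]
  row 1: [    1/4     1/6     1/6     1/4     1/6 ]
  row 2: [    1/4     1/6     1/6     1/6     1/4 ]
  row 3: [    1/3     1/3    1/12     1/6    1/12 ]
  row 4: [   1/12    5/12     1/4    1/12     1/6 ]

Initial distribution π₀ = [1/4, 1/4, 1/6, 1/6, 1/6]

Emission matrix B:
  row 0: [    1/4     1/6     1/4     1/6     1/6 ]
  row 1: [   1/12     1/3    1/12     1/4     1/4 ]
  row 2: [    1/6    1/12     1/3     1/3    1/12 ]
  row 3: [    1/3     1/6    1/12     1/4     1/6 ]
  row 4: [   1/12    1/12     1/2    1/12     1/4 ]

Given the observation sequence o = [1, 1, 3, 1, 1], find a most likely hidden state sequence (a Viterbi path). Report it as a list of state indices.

t=0: δ = [4.167e-02, 8.333e-02, 1.389e-02, 2.778e-02, 1.389e-02]  (obs o_0=1)
t=1: δ = [3.472e-03, 4.630e-03, 1.157e-03, 3.472e-03, 1.157e-03]  ψ = [1, 1, 1, 1, 1]  (obs o_1=1)
t=2: δ = [1.929e-04, 2.894e-04, 2.572e-04, 2.894e-04, 7.234e-05]  ψ = [1, 3, 1, 1, 0]  (obs o_2=3)
t=3: δ = [1.608e-05, 3.215e-05, 4.019e-06, 1.206e-05, 5.358e-06]  ψ = [3, 3, 1, 1, 2]  (obs o_3=1)
t=4: δ = [1.340e-06, 1.786e-06, 4.465e-07, 1.340e-06, 4.465e-07]  ψ = [1, 1, 1, 1, 1]  (obs o_4=1)
backtrack: best end state = 1; path = [1, 1, 3, 1, 1]

path = [1, 1, 3, 1, 1]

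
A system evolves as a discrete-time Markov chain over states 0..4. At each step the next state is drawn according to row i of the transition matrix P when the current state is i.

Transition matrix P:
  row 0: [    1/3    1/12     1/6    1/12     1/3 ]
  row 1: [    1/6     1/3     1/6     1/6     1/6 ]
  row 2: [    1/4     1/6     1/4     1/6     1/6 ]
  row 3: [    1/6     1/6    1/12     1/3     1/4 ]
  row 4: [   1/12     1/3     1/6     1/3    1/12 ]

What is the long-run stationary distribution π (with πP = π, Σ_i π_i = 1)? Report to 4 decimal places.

π = [0.1961, 0.2206, 0.1618, 0.2206, 0.2010]

Balance equations π_j = Σ_i π_i·P[i][j]:
  π_0 = 1/3·π_0 + 1/6·π_1 + 1/4·π_2 + 1/6·π_3 + 1/12·π_4
  π_1 = 1/12·π_0 + 1/3·π_1 + 1/6·π_2 + 1/6·π_3 + 1/3·π_4
  π_2 = 1/6·π_0 + 1/6·π_1 + 1/4·π_2 + 1/12·π_3 + 1/6·π_4
  π_3 = 1/12·π_0 + 1/6·π_1 + 1/6·π_2 + 1/3·π_3 + 1/3·π_4
  normalize: π_0 + π_1 + π_2 + π_3 + π_4 = 1
Solving the linear system gives exactly π = [10/51, 15/68, 11/68, 15/68, 41/204].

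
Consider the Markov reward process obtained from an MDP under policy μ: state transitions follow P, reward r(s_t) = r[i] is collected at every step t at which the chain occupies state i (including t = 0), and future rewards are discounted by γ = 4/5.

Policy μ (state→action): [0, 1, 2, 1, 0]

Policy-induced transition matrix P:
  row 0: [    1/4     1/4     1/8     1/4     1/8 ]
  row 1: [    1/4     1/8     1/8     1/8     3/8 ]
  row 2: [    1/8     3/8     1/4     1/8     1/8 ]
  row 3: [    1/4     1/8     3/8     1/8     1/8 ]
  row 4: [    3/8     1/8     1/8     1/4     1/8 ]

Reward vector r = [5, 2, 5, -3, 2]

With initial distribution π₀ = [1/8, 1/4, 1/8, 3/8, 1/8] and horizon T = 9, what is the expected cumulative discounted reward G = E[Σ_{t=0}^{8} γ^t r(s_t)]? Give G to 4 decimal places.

t=0: π = [0.1250, 0.2500, 0.1250, 0.3750, 0.1250], E[r] = 0.8750, γ^t·E[r] = 0.875000, running G = 0.875000
t=1: π = [0.2500, 0.1719, 0.2344, 0.1563, 0.1875], E[r] = 2.6719, γ^t·E[r] = 2.137500, running G = 3.012500
t=2: π = [0.2441, 0.2148, 0.1934, 0.1797, 0.1680], E[r] = 2.4141, γ^t·E[r] = 1.545000, running G = 4.557500
t=3: π = [0.2468, 0.2039, 0.1941, 0.1765, 0.1787], E[r] = 2.4402, γ^t·E[r] = 1.249375, running G = 5.806875
t=4: π = [0.2481, 0.2044, 0.1934, 0.1782, 0.1760], E[r] = 2.4334, γ^t·E[r] = 0.996738, running G = 6.803613
t=5: π = [0.2478, 0.2044, 0.1937, 0.1780, 0.1761], E[r] = 2.4346, γ^t·E[r] = 0.797771, running G = 7.601384
t=6: π = [0.2478, 0.2044, 0.1937, 0.1780, 0.1761], E[r] = 2.4346, γ^t·E[r] = 0.638214, running G = 8.239597
t=7: π = [0.2478, 0.2044, 0.1937, 0.1780, 0.1761], E[r] = 2.4346, γ^t·E[r] = 0.510572, running G = 8.750169
t=8: π = [0.2478, 0.2044, 0.1937, 0.1780, 0.1761], E[r] = 2.4346, γ^t·E[r] = 0.408457, running G = 9.158626

G = 9.1586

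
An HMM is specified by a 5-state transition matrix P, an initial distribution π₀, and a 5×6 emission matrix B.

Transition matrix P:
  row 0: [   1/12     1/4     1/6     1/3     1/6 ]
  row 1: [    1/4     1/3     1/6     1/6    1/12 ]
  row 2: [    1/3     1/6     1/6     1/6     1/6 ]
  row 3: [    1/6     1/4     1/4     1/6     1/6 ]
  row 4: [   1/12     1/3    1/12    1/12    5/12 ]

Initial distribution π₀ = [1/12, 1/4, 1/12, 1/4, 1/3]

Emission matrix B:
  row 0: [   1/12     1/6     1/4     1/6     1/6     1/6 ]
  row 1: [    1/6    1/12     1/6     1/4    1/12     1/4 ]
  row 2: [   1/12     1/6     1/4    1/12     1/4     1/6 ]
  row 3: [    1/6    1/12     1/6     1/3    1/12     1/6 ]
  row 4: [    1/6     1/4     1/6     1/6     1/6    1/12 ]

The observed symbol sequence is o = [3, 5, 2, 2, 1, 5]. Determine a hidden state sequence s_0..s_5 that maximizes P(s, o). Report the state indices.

t=0: δ = [1.389e-02, 6.250e-02, 6.944e-03, 8.333e-02, 5.556e-02]  (obs o_0=3)
t=1: δ = [2.604e-03, 5.208e-03, 3.472e-03, 2.315e-03, 1.929e-03]  ψ = [1, 1, 3, 3, 4]  (obs o_1=5)
t=2: δ = [3.255e-04, 2.894e-04, 2.170e-04, 1.447e-04, 1.340e-04]  ψ = [1, 1, 1, 0, 4]  (obs o_2=2)
t=3: δ = [1.808e-05, 1.608e-05, 1.356e-05, 1.808e-05, 9.303e-06]  ψ = [1, 1, 0, 0, 4]  (obs o_3=2)
t=4: δ = [7.535e-07, 4.465e-07, 7.535e-07, 5.023e-07, 9.690e-07]  ψ = [2, 1, 3, 0, 4]  (obs o_4=1)
t=5: δ = [4.186e-08, 8.075e-08, 2.093e-08, 4.186e-08, 3.365e-08]  ψ = [2, 4, 0, 0, 4]  (obs o_5=5)
backtrack: best end state = 1; path = [4, 4, 4, 4, 4, 1]

path = [4, 4, 4, 4, 4, 1]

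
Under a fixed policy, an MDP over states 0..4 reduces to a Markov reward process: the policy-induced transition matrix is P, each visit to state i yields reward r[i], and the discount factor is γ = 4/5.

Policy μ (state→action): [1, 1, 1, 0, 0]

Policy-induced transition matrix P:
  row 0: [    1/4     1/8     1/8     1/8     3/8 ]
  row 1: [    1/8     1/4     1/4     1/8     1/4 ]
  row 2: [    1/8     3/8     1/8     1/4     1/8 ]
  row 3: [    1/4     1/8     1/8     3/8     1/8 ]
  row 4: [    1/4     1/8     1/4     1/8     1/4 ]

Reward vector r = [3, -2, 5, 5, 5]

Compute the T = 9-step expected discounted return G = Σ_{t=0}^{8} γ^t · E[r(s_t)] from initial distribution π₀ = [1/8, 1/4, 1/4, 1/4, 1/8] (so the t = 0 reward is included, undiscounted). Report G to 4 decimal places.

t=0: π = [0.1250, 0.2500, 0.2500, 0.2500, 0.1250], E[r] = 3.0000, γ^t·E[r] = 3.000000, running G = 3.000000
t=1: π = [0.1875, 0.2188, 0.1719, 0.2188, 0.2031], E[r] = 3.0938, γ^t·E[r] = 2.475000, running G = 5.475000
t=2: π = [0.2012, 0.1953, 0.1777, 0.2012, 0.2246], E[r] = 3.2305, γ^t·E[r] = 2.067500, running G = 7.542500
t=3: π = [0.2034, 0.1938, 0.1775, 0.1975, 0.2278], E[r] = 3.2363, γ^t·E[r] = 1.657000, running G = 9.199500
t=4: π = [0.2036, 0.1936, 0.1777, 0.1966, 0.2285], E[r] = 3.2376, γ^t·E[r] = 1.326125, running G = 10.525625
t=5: π = [0.2036, 0.1936, 0.1778, 0.1964, 0.2287], E[r] = 3.2374, γ^t·E[r] = 1.060845, running G = 11.586470
t=6: π = [0.2036, 0.1936, 0.1778, 0.1963, 0.2287], E[r] = 3.2373, γ^t·E[r] = 0.848647, running G = 12.435117
t=7: π = [0.2036, 0.1937, 0.1778, 0.1963, 0.2287], E[r] = 3.2373, γ^t·E[r] = 0.678909, running G = 13.114026
t=8: π = [0.2036, 0.1937, 0.1778, 0.1963, 0.2287], E[r] = 3.2373, γ^t·E[r] = 0.543126, running G = 13.657152

G = 13.6572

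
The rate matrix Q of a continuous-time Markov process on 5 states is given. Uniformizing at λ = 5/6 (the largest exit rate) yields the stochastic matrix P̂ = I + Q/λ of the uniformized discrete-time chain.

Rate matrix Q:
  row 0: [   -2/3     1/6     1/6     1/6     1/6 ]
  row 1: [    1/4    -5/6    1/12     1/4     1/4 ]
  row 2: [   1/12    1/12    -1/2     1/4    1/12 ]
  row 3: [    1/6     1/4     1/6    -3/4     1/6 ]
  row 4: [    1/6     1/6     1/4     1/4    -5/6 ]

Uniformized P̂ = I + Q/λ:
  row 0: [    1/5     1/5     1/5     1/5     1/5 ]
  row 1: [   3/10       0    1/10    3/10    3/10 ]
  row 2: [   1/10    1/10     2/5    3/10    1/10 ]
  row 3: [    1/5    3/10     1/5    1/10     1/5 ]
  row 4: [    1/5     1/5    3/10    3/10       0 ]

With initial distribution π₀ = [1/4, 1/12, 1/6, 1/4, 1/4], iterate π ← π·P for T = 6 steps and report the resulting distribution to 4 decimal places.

π = [0.1916, 0.1654, 0.2493, 0.2340, 0.1597]

t=0: π = [0.2500, 0.0833, 0.1667, 0.2500, 0.2500]
t=1: π = [0.1917, 0.1917, 0.2500, 0.2250, 0.1417]
t=2: π = [0.1942, 0.1592, 0.2450, 0.2358, 0.1658]
t=3: π = [0.1914, 0.1673, 0.2497, 0.2334, 0.1583]
t=4: π = [0.1918, 0.1649, 0.2490, 0.2342, 0.1601]
t=5: π = [0.1916, 0.1655, 0.2493, 0.2340, 0.1596]
t=6: π = [0.1916, 0.1654, 0.2493, 0.2340, 0.1597]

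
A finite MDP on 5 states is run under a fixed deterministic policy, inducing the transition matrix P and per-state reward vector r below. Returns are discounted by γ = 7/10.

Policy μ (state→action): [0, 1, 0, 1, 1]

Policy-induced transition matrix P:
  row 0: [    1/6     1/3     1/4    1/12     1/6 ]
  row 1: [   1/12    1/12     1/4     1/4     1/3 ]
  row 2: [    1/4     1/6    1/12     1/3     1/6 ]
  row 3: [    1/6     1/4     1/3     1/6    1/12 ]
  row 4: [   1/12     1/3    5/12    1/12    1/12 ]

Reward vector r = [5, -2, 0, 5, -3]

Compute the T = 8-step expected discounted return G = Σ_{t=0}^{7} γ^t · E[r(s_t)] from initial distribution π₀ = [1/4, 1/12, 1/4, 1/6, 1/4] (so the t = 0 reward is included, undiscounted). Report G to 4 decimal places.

G = 2.8529

t=0: π = [0.2500, 0.0833, 0.2500, 0.1667, 0.2500], E[r] = 1.1667, γ^t·E[r] = 1.166667, running G = 1.166667
t=1: π = [0.1597, 0.2569, 0.2639, 0.1736, 0.1458], E[r] = 0.7153, γ^t·E[r] = 0.500694, running G = 1.667361
t=2: π = [0.1551, 0.2106, 0.2448, 0.2066, 0.1829], E[r] = 0.8385, γ^t·E[r] = 0.410885, running G = 2.078247
t=3: π = [0.1543, 0.2227, 0.2569, 0.1969, 0.1693], E[r] = 0.8024, γ^t·E[r] = 0.275214, running G = 2.353460
t=4: π = [0.1554, 0.2184, 0.2518, 0.2011, 0.1733], E[r] = 0.8257, γ^t·E[r] = 0.198257, running G = 2.551717
t=5: π = [0.1550, 0.2200, 0.2537, 0.1994, 0.1719], E[r] = 0.8167, γ^t·E[r] = 0.137255, running G = 2.688972
t=6: π = [0.1551, 0.2194, 0.2530, 0.2000, 0.1724], E[r] = 0.8199, γ^t·E[r] = 0.096459, running G = 2.785431
t=7: π = [0.1551, 0.2196, 0.2532, 0.1998, 0.1722], E[r] = 0.8187, γ^t·E[r] = 0.067424, running G = 2.852856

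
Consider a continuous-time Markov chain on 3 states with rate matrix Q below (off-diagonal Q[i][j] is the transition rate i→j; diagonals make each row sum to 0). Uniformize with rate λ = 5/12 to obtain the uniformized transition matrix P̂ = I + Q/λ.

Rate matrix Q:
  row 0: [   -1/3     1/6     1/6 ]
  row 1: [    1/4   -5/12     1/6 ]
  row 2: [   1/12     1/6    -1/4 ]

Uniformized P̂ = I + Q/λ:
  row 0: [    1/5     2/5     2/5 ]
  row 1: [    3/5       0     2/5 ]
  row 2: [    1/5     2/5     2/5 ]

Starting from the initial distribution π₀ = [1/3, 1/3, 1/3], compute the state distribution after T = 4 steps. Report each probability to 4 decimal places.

π = [0.3131, 0.2869, 0.4000]

t=0: π = [0.3333, 0.3333, 0.3333]
t=1: π = [0.3333, 0.2667, 0.4000]
t=2: π = [0.3067, 0.2933, 0.4000]
t=3: π = [0.3173, 0.2827, 0.4000]
t=4: π = [0.3131, 0.2869, 0.4000]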